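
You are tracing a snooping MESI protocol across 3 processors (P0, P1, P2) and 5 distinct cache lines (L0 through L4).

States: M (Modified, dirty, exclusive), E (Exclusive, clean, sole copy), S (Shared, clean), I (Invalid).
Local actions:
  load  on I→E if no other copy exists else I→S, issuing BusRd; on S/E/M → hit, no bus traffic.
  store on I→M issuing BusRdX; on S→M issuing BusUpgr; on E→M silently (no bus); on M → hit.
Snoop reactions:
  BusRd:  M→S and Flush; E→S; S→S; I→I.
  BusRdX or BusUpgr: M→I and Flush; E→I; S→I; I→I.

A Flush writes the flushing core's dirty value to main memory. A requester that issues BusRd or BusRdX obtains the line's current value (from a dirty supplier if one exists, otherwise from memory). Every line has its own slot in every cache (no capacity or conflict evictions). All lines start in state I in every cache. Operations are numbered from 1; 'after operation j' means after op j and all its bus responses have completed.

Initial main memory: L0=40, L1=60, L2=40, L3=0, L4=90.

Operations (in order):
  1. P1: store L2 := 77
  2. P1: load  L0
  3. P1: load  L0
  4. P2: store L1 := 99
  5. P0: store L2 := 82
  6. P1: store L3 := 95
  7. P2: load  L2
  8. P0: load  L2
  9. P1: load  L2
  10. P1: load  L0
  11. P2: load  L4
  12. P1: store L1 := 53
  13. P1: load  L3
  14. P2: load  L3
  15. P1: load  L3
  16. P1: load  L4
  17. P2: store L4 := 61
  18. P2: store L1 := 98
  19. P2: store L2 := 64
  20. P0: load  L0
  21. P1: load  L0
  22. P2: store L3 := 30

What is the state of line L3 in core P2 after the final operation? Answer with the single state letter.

state = M

1. P1: store L2 := 77  bus=[BusRdX]  L2: P0=I P1=M P2=I  mem[L2]=40
2. P1: load  L0  bus=[BusRd]  L0: P0=I P1=E P2=I  mem[L0]=40
3. P1: load  L0  bus=[-]  L0: P0=I P1=E P2=I  mem[L0]=40
4. P2: store L1 := 99  bus=[BusRdX]  L1: P0=I P1=I P2=M  mem[L1]=60
5. P0: store L2 := 82  bus=[BusRdX,Flush]  L2: P0=M P1=I P2=I  mem[L2]=77
6. P1: store L3 := 95  bus=[BusRdX]  L3: P0=I P1=M P2=I  mem[L3]=0
7. P2: load  L2  bus=[BusRd,Flush]  L2: P0=S P1=I P2=S  mem[L2]=82
8. P0: load  L2  bus=[-]  L2: P0=S P1=I P2=S  mem[L2]=82
9. P1: load  L2  bus=[BusRd]  L2: P0=S P1=S P2=S  mem[L2]=82
10. P1: load  L0  bus=[-]  L0: P0=I P1=E P2=I  mem[L0]=40
11. P2: load  L4  bus=[BusRd]  L4: P0=I P1=I P2=E  mem[L4]=90
12. P1: store L1 := 53  bus=[BusRdX,Flush]  L1: P0=I P1=M P2=I  mem[L1]=99
13. P1: load  L3  bus=[-]  L3: P0=I P1=M P2=I  mem[L3]=0
14. P2: load  L3  bus=[BusRd,Flush]  L3: P0=I P1=S P2=S  mem[L3]=95
15. P1: load  L3  bus=[-]  L3: P0=I P1=S P2=S  mem[L3]=95
16. P1: load  L4  bus=[BusRd]  L4: P0=I P1=S P2=S  mem[L4]=90
17. P2: store L4 := 61  bus=[BusUpgr]  L4: P0=I P1=I P2=M  mem[L4]=90
18. P2: store L1 := 98  bus=[BusRdX,Flush]  L1: P0=I P1=I P2=M  mem[L1]=53
19. P2: store L2 := 64  bus=[BusUpgr]  L2: P0=I P1=I P2=M  mem[L2]=82
20. P0: load  L0  bus=[BusRd]  L0: P0=S P1=S P2=I  mem[L0]=40
21. P1: load  L0  bus=[-]  L0: P0=S P1=S P2=I  mem[L0]=40
22. P2: store L3 := 30  bus=[BusUpgr]  L3: P0=I P1=I P2=M  mem[L3]=95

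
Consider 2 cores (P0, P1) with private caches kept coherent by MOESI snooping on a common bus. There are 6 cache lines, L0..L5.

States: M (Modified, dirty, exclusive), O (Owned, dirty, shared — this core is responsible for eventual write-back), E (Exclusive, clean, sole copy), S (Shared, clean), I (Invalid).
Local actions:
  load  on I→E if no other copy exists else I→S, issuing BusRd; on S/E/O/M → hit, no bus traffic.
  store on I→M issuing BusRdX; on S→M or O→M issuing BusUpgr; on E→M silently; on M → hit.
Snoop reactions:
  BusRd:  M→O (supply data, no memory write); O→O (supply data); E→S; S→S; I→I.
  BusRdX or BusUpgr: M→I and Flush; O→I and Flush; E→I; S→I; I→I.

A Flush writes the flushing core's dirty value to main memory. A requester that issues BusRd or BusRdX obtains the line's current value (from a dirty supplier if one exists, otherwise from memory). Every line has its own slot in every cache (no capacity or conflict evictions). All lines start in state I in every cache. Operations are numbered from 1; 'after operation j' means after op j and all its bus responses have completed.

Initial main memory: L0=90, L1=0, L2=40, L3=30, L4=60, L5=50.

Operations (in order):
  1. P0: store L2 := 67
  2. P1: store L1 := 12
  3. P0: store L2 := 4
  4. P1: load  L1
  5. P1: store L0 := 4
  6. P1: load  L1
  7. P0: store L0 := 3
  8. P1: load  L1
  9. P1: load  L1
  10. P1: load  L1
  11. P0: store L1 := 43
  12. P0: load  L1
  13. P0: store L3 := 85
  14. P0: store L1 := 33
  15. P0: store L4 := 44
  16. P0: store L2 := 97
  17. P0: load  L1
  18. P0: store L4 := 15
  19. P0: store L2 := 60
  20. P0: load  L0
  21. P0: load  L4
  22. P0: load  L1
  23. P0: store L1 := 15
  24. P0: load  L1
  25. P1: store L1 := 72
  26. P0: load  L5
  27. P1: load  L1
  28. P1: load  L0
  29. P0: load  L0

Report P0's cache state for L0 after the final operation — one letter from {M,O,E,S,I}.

state = O

  op1 P0: store L2 := 67 → M/I on L2; bus BusRdX; mem=40
  op2 P1: store L1 := 12 → I/M on L1; bus BusRdX; mem=0
  op3 P0: store L2 := 4 → M/I on L2; bus (none); mem=40
  op4 P1: load  L1 → I/M on L1; bus (none); mem=0
  op5 P1: store L0 := 4 → I/M on L0; bus BusRdX; mem=90
  op6 P1: load  L1 → I/M on L1; bus (none); mem=0
  op7 P0: store L0 := 3 → M/I on L0; bus BusRdX Flush; mem=4
  op8 P1: load  L1 → I/M on L1; bus (none); mem=0
  op9 P1: load  L1 → I/M on L1; bus (none); mem=0
  op10 P1: load  L1 → I/M on L1; bus (none); mem=0
  op11 P0: store L1 := 43 → M/I on L1; bus BusRdX Flush; mem=12
  op12 P0: load  L1 → M/I on L1; bus (none); mem=12
  op13 P0: store L3 := 85 → M/I on L3; bus BusRdX; mem=30
  op14 P0: store L1 := 33 → M/I on L1; bus (none); mem=12
  op15 P0: store L4 := 44 → M/I on L4; bus BusRdX; mem=60
  op16 P0: store L2 := 97 → M/I on L2; bus (none); mem=40
  op17 P0: load  L1 → M/I on L1; bus (none); mem=12
  op18 P0: store L4 := 15 → M/I on L4; bus (none); mem=60
  op19 P0: store L2 := 60 → M/I on L2; bus (none); mem=40
  op20 P0: load  L0 → M/I on L0; bus (none); mem=4
  op21 P0: load  L4 → M/I on L4; bus (none); mem=60
  op22 P0: load  L1 → M/I on L1; bus (none); mem=12
  op23 P0: store L1 := 15 → M/I on L1; bus (none); mem=12
  op24 P0: load  L1 → M/I on L1; bus (none); mem=12
  op25 P1: store L1 := 72 → I/M on L1; bus BusRdX Flush; mem=15
  op26 P0: load  L5 → E/I on L5; bus BusRd; mem=50
  op27 P1: load  L1 → I/M on L1; bus (none); mem=15
  op28 P1: load  L0 → O/S on L0; bus BusRd; mem=4
  op29 P0: load  L0 → O/S on L0; bus (none); mem=4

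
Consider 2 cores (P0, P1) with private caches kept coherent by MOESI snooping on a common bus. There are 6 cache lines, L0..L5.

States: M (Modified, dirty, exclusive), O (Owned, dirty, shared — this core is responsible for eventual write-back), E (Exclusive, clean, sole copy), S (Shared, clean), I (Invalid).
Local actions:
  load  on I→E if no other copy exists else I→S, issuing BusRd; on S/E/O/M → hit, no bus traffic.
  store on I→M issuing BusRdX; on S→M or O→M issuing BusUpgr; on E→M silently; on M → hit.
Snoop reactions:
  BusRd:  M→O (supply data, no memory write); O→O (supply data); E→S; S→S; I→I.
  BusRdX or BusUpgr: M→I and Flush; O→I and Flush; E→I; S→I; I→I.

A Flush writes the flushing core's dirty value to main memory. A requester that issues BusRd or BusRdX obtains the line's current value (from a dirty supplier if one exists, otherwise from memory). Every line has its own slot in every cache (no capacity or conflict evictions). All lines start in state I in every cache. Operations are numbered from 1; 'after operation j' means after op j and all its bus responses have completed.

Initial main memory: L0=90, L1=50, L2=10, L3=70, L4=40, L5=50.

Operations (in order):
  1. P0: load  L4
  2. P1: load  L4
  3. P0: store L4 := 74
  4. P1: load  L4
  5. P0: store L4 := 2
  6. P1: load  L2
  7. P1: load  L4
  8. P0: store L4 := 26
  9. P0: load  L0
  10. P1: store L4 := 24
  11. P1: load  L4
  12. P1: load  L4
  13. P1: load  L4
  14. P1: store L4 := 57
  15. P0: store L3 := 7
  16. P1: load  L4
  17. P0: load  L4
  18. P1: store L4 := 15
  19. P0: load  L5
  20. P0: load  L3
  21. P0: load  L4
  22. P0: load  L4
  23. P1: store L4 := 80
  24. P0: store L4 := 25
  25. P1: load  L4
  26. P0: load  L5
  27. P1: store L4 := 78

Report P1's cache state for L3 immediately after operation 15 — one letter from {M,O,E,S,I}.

state = I

  op1 P0: load  L4 → E/I on L4; bus BusRd; mem=40
  op2 P1: load  L4 → S/S on L4; bus BusRd; mem=40
  op3 P0: store L4 := 74 → M/I on L4; bus BusUpgr; mem=40
  op4 P1: load  L4 → O/S on L4; bus BusRd; mem=40
  op5 P0: store L4 := 2 → M/I on L4; bus BusUpgr; mem=40
  op6 P1: load  L2 → I/E on L2; bus BusRd; mem=10
  op7 P1: load  L4 → O/S on L4; bus BusRd; mem=40
  op8 P0: store L4 := 26 → M/I on L4; bus BusUpgr; mem=40
  op9 P0: load  L0 → E/I on L0; bus BusRd; mem=90
  op10 P1: store L4 := 24 → I/M on L4; bus BusRdX Flush; mem=26
  op11 P1: load  L4 → I/M on L4; bus (none); mem=26
  op12 P1: load  L4 → I/M on L4; bus (none); mem=26
  op13 P1: load  L4 → I/M on L4; bus (none); mem=26
  op14 P1: store L4 := 57 → I/M on L4; bus (none); mem=26
  op15 P0: store L3 := 7 → M/I on L3; bus BusRdX; mem=70
  op16 P1: load  L4 → I/M on L4; bus (none); mem=26
  op17 P0: load  L4 → S/O on L4; bus BusRd; mem=26
  op18 P1: store L4 := 15 → I/M on L4; bus BusUpgr; mem=26
  op19 P0: load  L5 → E/I on L5; bus BusRd; mem=50
  op20 P0: load  L3 → M/I on L3; bus (none); mem=70
  op21 P0: load  L4 → S/O on L4; bus BusRd; mem=26
  op22 P0: load  L4 → S/O on L4; bus (none); mem=26
  op23 P1: store L4 := 80 → I/M on L4; bus BusUpgr; mem=26
  op24 P0: store L4 := 25 → M/I on L4; bus BusRdX Flush; mem=80
  op25 P1: load  L4 → O/S on L4; bus BusRd; mem=80
  op26 P0: load  L5 → E/I on L5; bus (none); mem=50
  op27 P1: store L4 := 78 → I/M on L4; bus BusUpgr Flush; mem=25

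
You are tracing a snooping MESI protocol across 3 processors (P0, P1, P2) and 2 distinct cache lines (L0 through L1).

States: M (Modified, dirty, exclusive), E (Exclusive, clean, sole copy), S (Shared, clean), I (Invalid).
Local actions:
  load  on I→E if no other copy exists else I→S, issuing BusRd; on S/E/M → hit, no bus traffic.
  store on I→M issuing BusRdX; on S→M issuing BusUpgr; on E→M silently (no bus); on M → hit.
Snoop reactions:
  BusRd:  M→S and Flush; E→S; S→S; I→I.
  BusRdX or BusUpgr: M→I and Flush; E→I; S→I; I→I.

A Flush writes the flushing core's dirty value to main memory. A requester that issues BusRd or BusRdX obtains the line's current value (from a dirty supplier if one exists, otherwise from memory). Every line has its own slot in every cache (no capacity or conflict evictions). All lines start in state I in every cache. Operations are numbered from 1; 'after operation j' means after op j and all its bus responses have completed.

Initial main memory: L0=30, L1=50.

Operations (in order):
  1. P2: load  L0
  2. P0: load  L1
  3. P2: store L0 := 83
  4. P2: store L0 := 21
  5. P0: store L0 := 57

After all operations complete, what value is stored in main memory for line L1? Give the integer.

memory[L1] = 50

[1] P2: load  L0 | P0:I, P1:I, P2:E(30) | bus: BusRd
[2] P0: load  L1 | P0:E(50), P1:I, P2:I | bus: BusRd
[3] P2: store L0 := 83 | P0:I, P1:I, P2:M(83) | bus: none
[4] P2: store L0 := 21 | P0:I, P1:I, P2:M(21) | bus: none
[5] P0: store L0 := 57 | P0:M(57), P1:I, P2:I | bus: BusRdX,Flush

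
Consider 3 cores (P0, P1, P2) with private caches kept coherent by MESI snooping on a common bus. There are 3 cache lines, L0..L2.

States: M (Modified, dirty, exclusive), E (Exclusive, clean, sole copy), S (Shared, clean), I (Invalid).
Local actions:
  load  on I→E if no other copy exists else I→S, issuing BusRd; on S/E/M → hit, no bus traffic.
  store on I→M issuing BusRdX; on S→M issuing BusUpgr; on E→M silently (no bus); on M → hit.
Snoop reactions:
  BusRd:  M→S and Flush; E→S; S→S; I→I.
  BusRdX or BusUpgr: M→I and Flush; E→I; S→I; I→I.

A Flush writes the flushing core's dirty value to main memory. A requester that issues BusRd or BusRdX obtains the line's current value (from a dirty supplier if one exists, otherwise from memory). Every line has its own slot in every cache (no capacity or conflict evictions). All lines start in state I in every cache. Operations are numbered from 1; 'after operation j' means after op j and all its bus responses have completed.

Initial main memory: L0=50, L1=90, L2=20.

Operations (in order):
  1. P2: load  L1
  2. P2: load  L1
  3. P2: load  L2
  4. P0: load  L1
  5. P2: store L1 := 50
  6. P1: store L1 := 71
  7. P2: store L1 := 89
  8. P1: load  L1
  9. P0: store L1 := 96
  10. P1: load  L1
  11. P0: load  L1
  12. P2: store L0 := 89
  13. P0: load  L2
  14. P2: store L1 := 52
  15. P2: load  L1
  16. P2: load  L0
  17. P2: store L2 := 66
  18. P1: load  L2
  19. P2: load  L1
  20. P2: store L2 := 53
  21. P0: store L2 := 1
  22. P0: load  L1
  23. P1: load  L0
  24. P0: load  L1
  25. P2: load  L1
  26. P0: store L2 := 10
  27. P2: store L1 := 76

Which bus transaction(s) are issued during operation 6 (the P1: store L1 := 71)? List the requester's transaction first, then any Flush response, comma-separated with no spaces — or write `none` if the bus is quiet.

step 1: P2: load  L1  ⟶  IIE  (L1)  txn=BusRd  M[L1]=90
step 2: P2: load  L1  ⟶  IIE  (L1)  txn=∅  M[L1]=90
step 3: P2: load  L2  ⟶  IIE  (L2)  txn=BusRd  M[L2]=20
step 4: P0: load  L1  ⟶  SIS  (L1)  txn=BusRd  M[L1]=90
step 5: P2: store L1 := 50  ⟶  IIM  (L1)  txn=BusUpgr  M[L1]=90
step 6: P1: store L1 := 71  ⟶  IMI  (L1)  txn=BusRdX+Flush  M[L1]=50
step 7: P2: store L1 := 89  ⟶  IIM  (L1)  txn=BusRdX+Flush  M[L1]=71
step 8: P1: load  L1  ⟶  ISS  (L1)  txn=BusRd+Flush  M[L1]=89
step 9: P0: store L1 := 96  ⟶  MII  (L1)  txn=BusRdX  M[L1]=89
step 10: P1: load  L1  ⟶  SSI  (L1)  txn=BusRd+Flush  M[L1]=96
step 11: P0: load  L1  ⟶  SSI  (L1)  txn=∅  M[L1]=96
step 12: P2: store L0 := 89  ⟶  IIM  (L0)  txn=BusRdX  M[L0]=50
step 13: P0: load  L2  ⟶  SIS  (L2)  txn=BusRd  M[L2]=20
step 14: P2: store L1 := 52  ⟶  IIM  (L1)  txn=BusRdX  M[L1]=96
step 15: P2: load  L1  ⟶  IIM  (L1)  txn=∅  M[L1]=96
step 16: P2: load  L0  ⟶  IIM  (L0)  txn=∅  M[L0]=50
step 17: P2: store L2 := 66  ⟶  IIM  (L2)  txn=BusUpgr  M[L2]=20
step 18: P1: load  L2  ⟶  ISS  (L2)  txn=BusRd+Flush  M[L2]=66
step 19: P2: load  L1  ⟶  IIM  (L1)  txn=∅  M[L1]=96
step 20: P2: store L2 := 53  ⟶  IIM  (L2)  txn=BusUpgr  M[L2]=66
step 21: P0: store L2 := 1  ⟶  MII  (L2)  txn=BusRdX+Flush  M[L2]=53
step 22: P0: load  L1  ⟶  SIS  (L1)  txn=BusRd+Flush  M[L1]=52
step 23: P1: load  L0  ⟶  ISS  (L0)  txn=BusRd+Flush  M[L0]=89
step 24: P0: load  L1  ⟶  SIS  (L1)  txn=∅  M[L1]=52
step 25: P2: load  L1  ⟶  SIS  (L1)  txn=∅  M[L1]=52
step 26: P0: store L2 := 10  ⟶  MII  (L2)  txn=∅  M[L2]=53
step 27: P2: store L1 := 76  ⟶  IIM  (L1)  txn=BusUpgr  M[L1]=52

bus = BusRdX,Flush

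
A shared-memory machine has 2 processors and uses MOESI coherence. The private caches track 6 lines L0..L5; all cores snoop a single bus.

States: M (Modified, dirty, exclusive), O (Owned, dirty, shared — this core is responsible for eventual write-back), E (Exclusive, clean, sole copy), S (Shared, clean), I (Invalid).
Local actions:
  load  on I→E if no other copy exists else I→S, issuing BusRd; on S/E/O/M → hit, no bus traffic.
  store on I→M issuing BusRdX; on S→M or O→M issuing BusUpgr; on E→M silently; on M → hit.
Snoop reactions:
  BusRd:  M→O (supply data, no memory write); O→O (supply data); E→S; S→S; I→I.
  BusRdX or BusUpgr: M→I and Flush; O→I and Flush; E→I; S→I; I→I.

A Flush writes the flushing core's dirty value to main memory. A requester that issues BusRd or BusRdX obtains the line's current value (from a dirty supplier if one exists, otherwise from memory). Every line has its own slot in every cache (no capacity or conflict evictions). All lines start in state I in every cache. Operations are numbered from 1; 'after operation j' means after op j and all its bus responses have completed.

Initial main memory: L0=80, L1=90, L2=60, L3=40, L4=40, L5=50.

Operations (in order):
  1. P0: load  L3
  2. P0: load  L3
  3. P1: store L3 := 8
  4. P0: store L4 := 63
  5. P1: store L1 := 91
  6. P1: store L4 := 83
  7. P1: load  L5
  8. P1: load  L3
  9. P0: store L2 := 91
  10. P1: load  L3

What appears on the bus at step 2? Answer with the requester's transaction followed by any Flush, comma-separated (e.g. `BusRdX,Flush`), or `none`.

bus = none

  op1 P0: load  L3 → E/I on L3; bus BusRd; mem=40
  op2 P0: load  L3 → E/I on L3; bus (none); mem=40
  op3 P1: store L3 := 8 → I/M on L3; bus BusRdX; mem=40
  op4 P0: store L4 := 63 → M/I on L4; bus BusRdX; mem=40
  op5 P1: store L1 := 91 → I/M on L1; bus BusRdX; mem=90
  op6 P1: store L4 := 83 → I/M on L4; bus BusRdX Flush; mem=63
  op7 P1: load  L5 → I/E on L5; bus BusRd; mem=50
  op8 P1: load  L3 → I/M on L3; bus (none); mem=40
  op9 P0: store L2 := 91 → M/I on L2; bus BusRdX; mem=60
  op10 P1: load  L3 → I/M on L3; bus (none); mem=40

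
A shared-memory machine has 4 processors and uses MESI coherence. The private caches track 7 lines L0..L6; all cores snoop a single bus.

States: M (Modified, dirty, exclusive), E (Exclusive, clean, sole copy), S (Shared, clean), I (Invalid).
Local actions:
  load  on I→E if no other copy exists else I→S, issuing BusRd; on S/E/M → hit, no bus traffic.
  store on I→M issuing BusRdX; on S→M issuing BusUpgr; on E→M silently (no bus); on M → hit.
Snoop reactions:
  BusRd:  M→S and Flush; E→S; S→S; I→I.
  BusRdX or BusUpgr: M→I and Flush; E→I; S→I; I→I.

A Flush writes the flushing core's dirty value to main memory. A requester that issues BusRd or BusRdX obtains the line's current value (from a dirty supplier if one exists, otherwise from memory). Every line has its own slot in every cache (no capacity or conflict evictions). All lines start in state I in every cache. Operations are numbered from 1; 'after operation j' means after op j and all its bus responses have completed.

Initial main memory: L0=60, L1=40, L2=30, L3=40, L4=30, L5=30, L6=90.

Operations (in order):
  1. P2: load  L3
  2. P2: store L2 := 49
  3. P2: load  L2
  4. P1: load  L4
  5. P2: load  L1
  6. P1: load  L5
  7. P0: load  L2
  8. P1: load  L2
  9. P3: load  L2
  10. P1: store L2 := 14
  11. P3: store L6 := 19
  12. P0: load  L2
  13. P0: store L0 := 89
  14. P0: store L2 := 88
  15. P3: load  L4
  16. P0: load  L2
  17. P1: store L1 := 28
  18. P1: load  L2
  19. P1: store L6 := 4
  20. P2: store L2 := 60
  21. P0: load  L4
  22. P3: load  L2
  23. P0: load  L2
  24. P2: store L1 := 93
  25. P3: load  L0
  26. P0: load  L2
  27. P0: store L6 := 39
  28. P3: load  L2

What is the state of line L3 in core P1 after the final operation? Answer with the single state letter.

state = I

  op1 P2: load  L3 → I/I/E/I on L3; bus BusRd; mem=40
  op2 P2: store L2 := 49 → I/I/M/I on L2; bus BusRdX; mem=30
  op3 P2: load  L2 → I/I/M/I on L2; bus (none); mem=30
  op4 P1: load  L4 → I/E/I/I on L4; bus BusRd; mem=30
  op5 P2: load  L1 → I/I/E/I on L1; bus BusRd; mem=40
  op6 P1: load  L5 → I/E/I/I on L5; bus BusRd; mem=30
  op7 P0: load  L2 → S/I/S/I on L2; bus BusRd Flush; mem=49
  op8 P1: load  L2 → S/S/S/I on L2; bus BusRd; mem=49
  op9 P3: load  L2 → S/S/S/S on L2; bus BusRd; mem=49
  op10 P1: store L2 := 14 → I/M/I/I on L2; bus BusUpgr; mem=49
  op11 P3: store L6 := 19 → I/I/I/M on L6; bus BusRdX; mem=90
  op12 P0: load  L2 → S/S/I/I on L2; bus BusRd Flush; mem=14
  op13 P0: store L0 := 89 → M/I/I/I on L0; bus BusRdX; mem=60
  op14 P0: store L2 := 88 → M/I/I/I on L2; bus BusUpgr; mem=14
  op15 P3: load  L4 → I/S/I/S on L4; bus BusRd; mem=30
  op16 P0: load  L2 → M/I/I/I on L2; bus (none); mem=14
  op17 P1: store L1 := 28 → I/M/I/I on L1; bus BusRdX; mem=40
  op18 P1: load  L2 → S/S/I/I on L2; bus BusRd Flush; mem=88
  op19 P1: store L6 := 4 → I/M/I/I on L6; bus BusRdX Flush; mem=19
  op20 P2: store L2 := 60 → I/I/M/I on L2; bus BusRdX; mem=88
  op21 P0: load  L4 → S/S/I/S on L4; bus BusRd; mem=30
  op22 P3: load  L2 → I/I/S/S on L2; bus BusRd Flush; mem=60
  op23 P0: load  L2 → S/I/S/S on L2; bus BusRd; mem=60
  op24 P2: store L1 := 93 → I/I/M/I on L1; bus BusRdX Flush; mem=28
  op25 P3: load  L0 → S/I/I/S on L0; bus BusRd Flush; mem=89
  op26 P0: load  L2 → S/I/S/S on L2; bus (none); mem=60
  op27 P0: store L6 := 39 → M/I/I/I on L6; bus BusRdX Flush; mem=4
  op28 P3: load  L2 → S/I/S/S on L2; bus (none); mem=60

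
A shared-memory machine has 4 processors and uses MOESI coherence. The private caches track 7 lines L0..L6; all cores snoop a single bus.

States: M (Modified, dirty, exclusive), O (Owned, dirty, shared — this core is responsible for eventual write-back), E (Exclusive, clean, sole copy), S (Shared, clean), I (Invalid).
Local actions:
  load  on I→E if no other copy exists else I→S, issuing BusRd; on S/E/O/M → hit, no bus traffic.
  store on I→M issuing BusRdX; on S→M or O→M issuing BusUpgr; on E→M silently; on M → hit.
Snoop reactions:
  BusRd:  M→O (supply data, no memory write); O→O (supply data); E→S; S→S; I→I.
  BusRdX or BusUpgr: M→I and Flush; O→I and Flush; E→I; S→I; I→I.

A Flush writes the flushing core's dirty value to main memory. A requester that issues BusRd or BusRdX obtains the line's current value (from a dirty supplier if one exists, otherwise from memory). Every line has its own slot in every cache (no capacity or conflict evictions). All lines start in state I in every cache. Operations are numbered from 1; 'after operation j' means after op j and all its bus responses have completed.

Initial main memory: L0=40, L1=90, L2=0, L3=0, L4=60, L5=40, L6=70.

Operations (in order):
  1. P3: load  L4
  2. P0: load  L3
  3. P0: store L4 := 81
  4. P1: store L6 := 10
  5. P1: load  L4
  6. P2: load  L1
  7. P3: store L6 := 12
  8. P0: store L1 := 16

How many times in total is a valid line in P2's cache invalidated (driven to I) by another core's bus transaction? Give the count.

invalidations = 1

[1] P3: load  L4 | P0:I, P1:I, P2:I, P3:E(60) | bus: BusRd
[2] P0: load  L3 | P0:E(0), P1:I, P2:I, P3:I | bus: BusRd
[3] P0: store L4 := 81 | P0:M(81), P1:I, P2:I, P3:I | bus: BusRdX
[4] P1: store L6 := 10 | P0:I, P1:M(10), P2:I, P3:I | bus: BusRdX
[5] P1: load  L4 | P0:O(81), P1:S(81), P2:I, P3:I | bus: BusRd
[6] P2: load  L1 | P0:I, P1:I, P2:E(90), P3:I | bus: BusRd
[7] P3: store L6 := 12 | P0:I, P1:I, P2:I, P3:M(12) | bus: BusRdX,Flush
[8] P0: store L1 := 16 | P0:M(16), P1:I, P2:I, P3:I | bus: BusRdX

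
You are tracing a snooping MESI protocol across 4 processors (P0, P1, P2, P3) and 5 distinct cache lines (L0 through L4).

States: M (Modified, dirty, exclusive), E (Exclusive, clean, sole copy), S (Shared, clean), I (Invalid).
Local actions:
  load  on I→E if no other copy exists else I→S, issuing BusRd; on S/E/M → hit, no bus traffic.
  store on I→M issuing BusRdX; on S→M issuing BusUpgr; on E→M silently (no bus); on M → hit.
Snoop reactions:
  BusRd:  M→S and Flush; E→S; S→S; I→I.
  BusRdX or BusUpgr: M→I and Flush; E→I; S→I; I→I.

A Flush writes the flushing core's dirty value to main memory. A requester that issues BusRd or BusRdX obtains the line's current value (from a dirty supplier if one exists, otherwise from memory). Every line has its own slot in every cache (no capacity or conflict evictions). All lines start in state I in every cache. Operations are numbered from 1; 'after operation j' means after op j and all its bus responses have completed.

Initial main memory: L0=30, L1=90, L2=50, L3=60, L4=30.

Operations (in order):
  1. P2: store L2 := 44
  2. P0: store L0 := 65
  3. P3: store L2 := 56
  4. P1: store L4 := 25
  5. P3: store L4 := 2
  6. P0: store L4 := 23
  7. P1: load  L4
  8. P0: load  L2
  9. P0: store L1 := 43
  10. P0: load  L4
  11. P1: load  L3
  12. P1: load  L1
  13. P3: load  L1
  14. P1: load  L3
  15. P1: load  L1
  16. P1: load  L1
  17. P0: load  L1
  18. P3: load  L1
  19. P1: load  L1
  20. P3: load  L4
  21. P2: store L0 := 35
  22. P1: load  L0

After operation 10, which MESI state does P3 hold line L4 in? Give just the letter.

state = I

[1] P2: store L2 := 44 | P0:I, P1:I, P2:M(44), P3:I | bus: BusRdX
[2] P0: store L0 := 65 | P0:M(65), P1:I, P2:I, P3:I | bus: BusRdX
[3] P3: store L2 := 56 | P0:I, P1:I, P2:I, P3:M(56) | bus: BusRdX,Flush
[4] P1: store L4 := 25 | P0:I, P1:M(25), P2:I, P3:I | bus: BusRdX
[5] P3: store L4 := 2 | P0:I, P1:I, P2:I, P3:M(2) | bus: BusRdX,Flush
[6] P0: store L4 := 23 | P0:M(23), P1:I, P2:I, P3:I | bus: BusRdX,Flush
[7] P1: load  L4 | P0:S(23), P1:S(23), P2:I, P3:I | bus: BusRd,Flush
[8] P0: load  L2 | P0:S(56), P1:I, P2:I, P3:S(56) | bus: BusRd,Flush
[9] P0: store L1 := 43 | P0:M(43), P1:I, P2:I, P3:I | bus: BusRdX
[10] P0: load  L4 | P0:S(23), P1:S(23), P2:I, P3:I | bus: none
[11] P1: load  L3 | P0:I, P1:E(60), P2:I, P3:I | bus: BusRd
[12] P1: load  L1 | P0:S(43), P1:S(43), P2:I, P3:I | bus: BusRd,Flush
[13] P3: load  L1 | P0:S(43), P1:S(43), P2:I, P3:S(43) | bus: BusRd
[14] P1: load  L3 | P0:I, P1:E(60), P2:I, P3:I | bus: none
[15] P1: load  L1 | P0:S(43), P1:S(43), P2:I, P3:S(43) | bus: none
[16] P1: load  L1 | P0:S(43), P1:S(43), P2:I, P3:S(43) | bus: none
[17] P0: load  L1 | P0:S(43), P1:S(43), P2:I, P3:S(43) | bus: none
[18] P3: load  L1 | P0:S(43), P1:S(43), P2:I, P3:S(43) | bus: none
[19] P1: load  L1 | P0:S(43), P1:S(43), P2:I, P3:S(43) | bus: none
[20] P3: load  L4 | P0:S(23), P1:S(23), P2:I, P3:S(23) | bus: BusRd
[21] P2: store L0 := 35 | P0:I, P1:I, P2:M(35), P3:I | bus: BusRdX,Flush
[22] P1: load  L0 | P0:I, P1:S(35), P2:S(35), P3:I | bus: BusRd,Flush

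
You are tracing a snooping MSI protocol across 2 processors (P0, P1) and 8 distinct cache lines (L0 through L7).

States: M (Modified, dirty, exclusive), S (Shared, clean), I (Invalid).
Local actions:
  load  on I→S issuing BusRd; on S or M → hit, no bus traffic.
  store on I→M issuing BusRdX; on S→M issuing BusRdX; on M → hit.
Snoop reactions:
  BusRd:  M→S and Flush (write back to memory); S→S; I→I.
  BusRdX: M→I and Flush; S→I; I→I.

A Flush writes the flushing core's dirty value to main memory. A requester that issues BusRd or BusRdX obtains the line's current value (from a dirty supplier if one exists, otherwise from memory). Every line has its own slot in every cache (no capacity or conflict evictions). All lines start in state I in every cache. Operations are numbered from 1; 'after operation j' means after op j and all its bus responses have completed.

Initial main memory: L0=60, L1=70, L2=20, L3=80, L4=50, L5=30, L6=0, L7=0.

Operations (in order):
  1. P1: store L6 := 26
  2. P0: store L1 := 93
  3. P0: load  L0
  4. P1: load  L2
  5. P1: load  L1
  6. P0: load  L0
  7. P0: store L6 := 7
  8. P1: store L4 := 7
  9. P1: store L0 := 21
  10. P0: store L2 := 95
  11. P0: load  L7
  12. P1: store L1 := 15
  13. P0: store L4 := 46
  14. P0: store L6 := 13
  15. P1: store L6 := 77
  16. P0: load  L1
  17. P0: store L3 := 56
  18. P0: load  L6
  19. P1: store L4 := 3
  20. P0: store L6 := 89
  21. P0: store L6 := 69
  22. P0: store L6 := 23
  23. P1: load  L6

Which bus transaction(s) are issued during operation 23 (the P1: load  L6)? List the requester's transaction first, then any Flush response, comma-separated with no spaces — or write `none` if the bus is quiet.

bus = BusRd,Flush

1. P1: store L6 := 26  bus=[BusRdX]  L6: P0=I P1=M  mem[L6]=0
2. P0: store L1 := 93  bus=[BusRdX]  L1: P0=M P1=I  mem[L1]=70
3. P0: load  L0  bus=[BusRd]  L0: P0=S P1=I  mem[L0]=60
4. P1: load  L2  bus=[BusRd]  L2: P0=I P1=S  mem[L2]=20
5. P1: load  L1  bus=[BusRd,Flush]  L1: P0=S P1=S  mem[L1]=93
6. P0: load  L0  bus=[-]  L0: P0=S P1=I  mem[L0]=60
7. P0: store L6 := 7  bus=[BusRdX,Flush]  L6: P0=M P1=I  mem[L6]=26
8. P1: store L4 := 7  bus=[BusRdX]  L4: P0=I P1=M  mem[L4]=50
9. P1: store L0 := 21  bus=[BusRdX]  L0: P0=I P1=M  mem[L0]=60
10. P0: store L2 := 95  bus=[BusRdX]  L2: P0=M P1=I  mem[L2]=20
11. P0: load  L7  bus=[BusRd]  L7: P0=S P1=I  mem[L7]=0
12. P1: store L1 := 15  bus=[BusRdX]  L1: P0=I P1=M  mem[L1]=93
13. P0: store L4 := 46  bus=[BusRdX,Flush]  L4: P0=M P1=I  mem[L4]=7
14. P0: store L6 := 13  bus=[-]  L6: P0=M P1=I  mem[L6]=26
15. P1: store L6 := 77  bus=[BusRdX,Flush]  L6: P0=I P1=M  mem[L6]=13
16. P0: load  L1  bus=[BusRd,Flush]  L1: P0=S P1=S  mem[L1]=15
17. P0: store L3 := 56  bus=[BusRdX]  L3: P0=M P1=I  mem[L3]=80
18. P0: load  L6  bus=[BusRd,Flush]  L6: P0=S P1=S  mem[L6]=77
19. P1: store L4 := 3  bus=[BusRdX,Flush]  L4: P0=I P1=M  mem[L4]=46
20. P0: store L6 := 89  bus=[BusRdX]  L6: P0=M P1=I  mem[L6]=77
21. P0: store L6 := 69  bus=[-]  L6: P0=M P1=I  mem[L6]=77
22. P0: store L6 := 23  bus=[-]  L6: P0=M P1=I  mem[L6]=77
23. P1: load  L6  bus=[BusRd,Flush]  L6: P0=S P1=S  mem[L6]=23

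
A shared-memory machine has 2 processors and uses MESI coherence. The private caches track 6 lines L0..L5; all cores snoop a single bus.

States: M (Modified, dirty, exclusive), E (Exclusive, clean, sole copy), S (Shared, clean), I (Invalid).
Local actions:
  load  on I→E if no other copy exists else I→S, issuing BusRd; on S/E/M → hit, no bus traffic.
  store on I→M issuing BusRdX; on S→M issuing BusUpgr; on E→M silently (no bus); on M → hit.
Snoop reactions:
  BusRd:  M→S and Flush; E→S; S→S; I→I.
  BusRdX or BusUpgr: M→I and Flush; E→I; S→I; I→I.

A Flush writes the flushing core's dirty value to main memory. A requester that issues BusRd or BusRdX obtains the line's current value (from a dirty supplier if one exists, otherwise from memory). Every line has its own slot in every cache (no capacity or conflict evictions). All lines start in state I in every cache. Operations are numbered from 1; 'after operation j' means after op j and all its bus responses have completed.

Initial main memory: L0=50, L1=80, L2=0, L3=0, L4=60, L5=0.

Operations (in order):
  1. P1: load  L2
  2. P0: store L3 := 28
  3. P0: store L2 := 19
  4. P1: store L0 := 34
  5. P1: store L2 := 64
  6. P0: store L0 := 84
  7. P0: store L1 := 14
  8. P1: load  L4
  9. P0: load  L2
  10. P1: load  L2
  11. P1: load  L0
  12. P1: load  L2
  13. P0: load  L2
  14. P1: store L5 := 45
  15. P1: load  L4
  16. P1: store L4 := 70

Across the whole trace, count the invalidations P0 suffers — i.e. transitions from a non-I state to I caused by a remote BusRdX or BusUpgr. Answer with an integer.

step 1: P1: load  L2  ⟶  IE  (L2)  txn=BusRd  M[L2]=0
step 2: P0: store L3 := 28  ⟶  MI  (L3)  txn=BusRdX  M[L3]=0
step 3: P0: store L2 := 19  ⟶  MI  (L2)  txn=BusRdX  M[L2]=0
step 4: P1: store L0 := 34  ⟶  IM  (L0)  txn=BusRdX  M[L0]=50
step 5: P1: store L2 := 64  ⟶  IM  (L2)  txn=BusRdX+Flush  M[L2]=19
step 6: P0: store L0 := 84  ⟶  MI  (L0)  txn=BusRdX+Flush  M[L0]=34
step 7: P0: store L1 := 14  ⟶  MI  (L1)  txn=BusRdX  M[L1]=80
step 8: P1: load  L4  ⟶  IE  (L4)  txn=BusRd  M[L4]=60
step 9: P0: load  L2  ⟶  SS  (L2)  txn=BusRd+Flush  M[L2]=64
step 10: P1: load  L2  ⟶  SS  (L2)  txn=∅  M[L2]=64
step 11: P1: load  L0  ⟶  SS  (L0)  txn=BusRd+Flush  M[L0]=84
step 12: P1: load  L2  ⟶  SS  (L2)  txn=∅  M[L2]=64
step 13: P0: load  L2  ⟶  SS  (L2)  txn=∅  M[L2]=64
step 14: P1: store L5 := 45  ⟶  IM  (L5)  txn=BusRdX  M[L5]=0
step 15: P1: load  L4  ⟶  IE  (L4)  txn=∅  M[L4]=60
step 16: P1: store L4 := 70  ⟶  IM  (L4)  txn=∅  M[L4]=60

invalidations = 1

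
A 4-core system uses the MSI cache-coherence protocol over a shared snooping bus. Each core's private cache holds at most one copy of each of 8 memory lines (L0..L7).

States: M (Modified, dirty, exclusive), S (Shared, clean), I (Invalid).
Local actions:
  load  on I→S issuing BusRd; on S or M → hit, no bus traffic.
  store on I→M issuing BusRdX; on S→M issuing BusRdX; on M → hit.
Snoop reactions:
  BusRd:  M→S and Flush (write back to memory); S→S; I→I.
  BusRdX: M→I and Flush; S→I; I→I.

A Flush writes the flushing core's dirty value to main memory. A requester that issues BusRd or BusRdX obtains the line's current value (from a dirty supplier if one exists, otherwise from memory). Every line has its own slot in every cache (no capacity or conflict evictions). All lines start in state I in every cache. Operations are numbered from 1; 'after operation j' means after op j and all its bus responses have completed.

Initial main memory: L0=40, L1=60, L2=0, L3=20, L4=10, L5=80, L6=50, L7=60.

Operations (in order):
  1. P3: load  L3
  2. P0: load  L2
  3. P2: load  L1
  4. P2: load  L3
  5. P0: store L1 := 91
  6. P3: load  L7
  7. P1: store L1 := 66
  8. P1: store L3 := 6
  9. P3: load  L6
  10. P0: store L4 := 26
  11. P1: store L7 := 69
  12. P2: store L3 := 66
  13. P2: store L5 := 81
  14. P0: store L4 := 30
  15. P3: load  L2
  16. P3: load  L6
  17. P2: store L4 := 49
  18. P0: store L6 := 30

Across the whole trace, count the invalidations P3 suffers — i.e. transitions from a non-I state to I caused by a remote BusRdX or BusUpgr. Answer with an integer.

invalidations = 3

  op1 P3: load  L3 → I/I/I/S on L3; bus BusRd; mem=20
  op2 P0: load  L2 → S/I/I/I on L2; bus BusRd; mem=0
  op3 P2: load  L1 → I/I/S/I on L1; bus BusRd; mem=60
  op4 P2: load  L3 → I/I/S/S on L3; bus BusRd; mem=20
  op5 P0: store L1 := 91 → M/I/I/I on L1; bus BusRdX; mem=60
  op6 P3: load  L7 → I/I/I/S on L7; bus BusRd; mem=60
  op7 P1: store L1 := 66 → I/M/I/I on L1; bus BusRdX Flush; mem=91
  op8 P1: store L3 := 6 → I/M/I/I on L3; bus BusRdX; mem=20
  op9 P3: load  L6 → I/I/I/S on L6; bus BusRd; mem=50
  op10 P0: store L4 := 26 → M/I/I/I on L4; bus BusRdX; mem=10
  op11 P1: store L7 := 69 → I/M/I/I on L7; bus BusRdX; mem=60
  op12 P2: store L3 := 66 → I/I/M/I on L3; bus BusRdX Flush; mem=6
  op13 P2: store L5 := 81 → I/I/M/I on L5; bus BusRdX; mem=80
  op14 P0: store L4 := 30 → M/I/I/I on L4; bus (none); mem=10
  op15 P3: load  L2 → S/I/I/S on L2; bus BusRd; mem=0
  op16 P3: load  L6 → I/I/I/S on L6; bus (none); mem=50
  op17 P2: store L4 := 49 → I/I/M/I on L4; bus BusRdX Flush; mem=30
  op18 P0: store L6 := 30 → M/I/I/I on L6; bus BusRdX; mem=50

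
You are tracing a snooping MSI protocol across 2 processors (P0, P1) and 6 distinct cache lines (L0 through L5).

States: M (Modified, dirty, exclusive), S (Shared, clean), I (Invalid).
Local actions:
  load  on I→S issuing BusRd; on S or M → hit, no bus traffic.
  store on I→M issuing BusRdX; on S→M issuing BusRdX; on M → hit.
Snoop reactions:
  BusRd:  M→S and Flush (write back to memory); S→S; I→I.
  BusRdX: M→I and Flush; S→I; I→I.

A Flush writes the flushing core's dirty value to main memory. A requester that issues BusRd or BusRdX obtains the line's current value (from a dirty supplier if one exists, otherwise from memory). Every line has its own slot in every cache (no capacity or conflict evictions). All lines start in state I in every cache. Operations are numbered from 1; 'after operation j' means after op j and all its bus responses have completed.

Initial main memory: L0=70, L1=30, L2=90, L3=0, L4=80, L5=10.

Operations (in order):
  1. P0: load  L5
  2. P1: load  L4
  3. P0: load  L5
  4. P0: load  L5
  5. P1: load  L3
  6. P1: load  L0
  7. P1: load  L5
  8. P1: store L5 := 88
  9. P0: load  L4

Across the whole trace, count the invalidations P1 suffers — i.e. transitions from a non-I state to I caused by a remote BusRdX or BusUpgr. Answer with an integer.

1. P0: load  L5  bus=[BusRd]  L5: P0=S P1=I  mem[L5]=10
2. P1: load  L4  bus=[BusRd]  L4: P0=I P1=S  mem[L4]=80
3. P0: load  L5  bus=[-]  L5: P0=S P1=I  mem[L5]=10
4. P0: load  L5  bus=[-]  L5: P0=S P1=I  mem[L5]=10
5. P1: load  L3  bus=[BusRd]  L3: P0=I P1=S  mem[L3]=0
6. P1: load  L0  bus=[BusRd]  L0: P0=I P1=S  mem[L0]=70
7. P1: load  L5  bus=[BusRd]  L5: P0=S P1=S  mem[L5]=10
8. P1: store L5 := 88  bus=[BusRdX]  L5: P0=I P1=M  mem[L5]=10
9. P0: load  L4  bus=[BusRd]  L4: P0=S P1=S  mem[L4]=80

invalidations = 0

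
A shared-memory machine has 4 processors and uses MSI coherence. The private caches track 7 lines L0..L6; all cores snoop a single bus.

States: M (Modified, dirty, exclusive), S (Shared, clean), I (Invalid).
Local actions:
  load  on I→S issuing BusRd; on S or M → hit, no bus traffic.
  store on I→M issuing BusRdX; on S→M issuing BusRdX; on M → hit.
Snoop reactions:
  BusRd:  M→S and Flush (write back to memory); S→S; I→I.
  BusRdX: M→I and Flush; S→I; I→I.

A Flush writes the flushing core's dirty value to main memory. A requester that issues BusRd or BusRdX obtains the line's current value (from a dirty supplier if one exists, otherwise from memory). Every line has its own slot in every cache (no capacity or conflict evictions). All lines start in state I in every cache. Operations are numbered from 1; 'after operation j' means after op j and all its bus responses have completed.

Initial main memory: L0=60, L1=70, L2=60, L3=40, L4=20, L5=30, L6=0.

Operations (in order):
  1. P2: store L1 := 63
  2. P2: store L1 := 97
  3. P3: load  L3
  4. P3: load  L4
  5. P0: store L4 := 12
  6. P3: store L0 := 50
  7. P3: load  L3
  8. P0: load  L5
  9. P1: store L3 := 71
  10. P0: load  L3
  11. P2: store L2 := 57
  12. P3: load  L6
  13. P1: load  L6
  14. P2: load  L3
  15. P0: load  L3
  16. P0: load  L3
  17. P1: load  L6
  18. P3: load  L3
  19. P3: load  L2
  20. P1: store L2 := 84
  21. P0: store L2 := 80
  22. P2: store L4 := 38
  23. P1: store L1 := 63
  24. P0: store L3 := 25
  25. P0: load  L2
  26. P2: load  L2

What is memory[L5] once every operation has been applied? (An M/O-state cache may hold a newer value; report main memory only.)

memory[L5] = 30

1. P2: store L1 := 63  bus=[BusRdX]  L1: P0=I P1=I P2=M P3=I  mem[L1]=70
2. P2: store L1 := 97  bus=[-]  L1: P0=I P1=I P2=M P3=I  mem[L1]=70
3. P3: load  L3  bus=[BusRd]  L3: P0=I P1=I P2=I P3=S  mem[L3]=40
4. P3: load  L4  bus=[BusRd]  L4: P0=I P1=I P2=I P3=S  mem[L4]=20
5. P0: store L4 := 12  bus=[BusRdX]  L4: P0=M P1=I P2=I P3=I  mem[L4]=20
6. P3: store L0 := 50  bus=[BusRdX]  L0: P0=I P1=I P2=I P3=M  mem[L0]=60
7. P3: load  L3  bus=[-]  L3: P0=I P1=I P2=I P3=S  mem[L3]=40
8. P0: load  L5  bus=[BusRd]  L5: P0=S P1=I P2=I P3=I  mem[L5]=30
9. P1: store L3 := 71  bus=[BusRdX]  L3: P0=I P1=M P2=I P3=I  mem[L3]=40
10. P0: load  L3  bus=[BusRd,Flush]  L3: P0=S P1=S P2=I P3=I  mem[L3]=71
11. P2: store L2 := 57  bus=[BusRdX]  L2: P0=I P1=I P2=M P3=I  mem[L2]=60
12. P3: load  L6  bus=[BusRd]  L6: P0=I P1=I P2=I P3=S  mem[L6]=0
13. P1: load  L6  bus=[BusRd]  L6: P0=I P1=S P2=I P3=S  mem[L6]=0
14. P2: load  L3  bus=[BusRd]  L3: P0=S P1=S P2=S P3=I  mem[L3]=71
15. P0: load  L3  bus=[-]  L3: P0=S P1=S P2=S P3=I  mem[L3]=71
16. P0: load  L3  bus=[-]  L3: P0=S P1=S P2=S P3=I  mem[L3]=71
17. P1: load  L6  bus=[-]  L6: P0=I P1=S P2=I P3=S  mem[L6]=0
18. P3: load  L3  bus=[BusRd]  L3: P0=S P1=S P2=S P3=S  mem[L3]=71
19. P3: load  L2  bus=[BusRd,Flush]  L2: P0=I P1=I P2=S P3=S  mem[L2]=57
20. P1: store L2 := 84  bus=[BusRdX]  L2: P0=I P1=M P2=I P3=I  mem[L2]=57
21. P0: store L2 := 80  bus=[BusRdX,Flush]  L2: P0=M P1=I P2=I P3=I  mem[L2]=84
22. P2: store L4 := 38  bus=[BusRdX,Flush]  L4: P0=I P1=I P2=M P3=I  mem[L4]=12
23. P1: store L1 := 63  bus=[BusRdX,Flush]  L1: P0=I P1=M P2=I P3=I  mem[L1]=97
24. P0: store L3 := 25  bus=[BusRdX]  L3: P0=M P1=I P2=I P3=I  mem[L3]=71
25. P0: load  L2  bus=[-]  L2: P0=M P1=I P2=I P3=I  mem[L2]=84
26. P2: load  L2  bus=[BusRd,Flush]  L2: P0=S P1=I P2=S P3=I  mem[L2]=80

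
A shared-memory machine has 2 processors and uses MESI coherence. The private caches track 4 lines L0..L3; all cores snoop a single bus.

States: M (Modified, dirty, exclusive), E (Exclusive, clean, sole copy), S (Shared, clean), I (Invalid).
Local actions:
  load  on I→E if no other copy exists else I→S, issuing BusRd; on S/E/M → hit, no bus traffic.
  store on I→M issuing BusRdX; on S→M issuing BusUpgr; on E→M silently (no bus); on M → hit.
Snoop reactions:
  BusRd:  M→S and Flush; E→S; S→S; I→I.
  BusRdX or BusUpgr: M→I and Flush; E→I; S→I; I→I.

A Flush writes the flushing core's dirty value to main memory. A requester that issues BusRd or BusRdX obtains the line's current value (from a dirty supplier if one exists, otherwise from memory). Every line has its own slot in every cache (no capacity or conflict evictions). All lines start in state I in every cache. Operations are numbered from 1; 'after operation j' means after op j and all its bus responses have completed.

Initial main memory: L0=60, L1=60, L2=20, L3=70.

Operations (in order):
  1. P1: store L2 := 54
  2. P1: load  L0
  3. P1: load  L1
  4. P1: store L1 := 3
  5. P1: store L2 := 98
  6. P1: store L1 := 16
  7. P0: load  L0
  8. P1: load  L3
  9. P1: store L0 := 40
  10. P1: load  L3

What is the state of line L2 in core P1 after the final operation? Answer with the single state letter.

state = M

  op1 P1: store L2 := 54 → I/M on L2; bus BusRdX; mem=20
  op2 P1: load  L0 → I/E on L0; bus BusRd; mem=60
  op3 P1: load  L1 → I/E on L1; bus BusRd; mem=60
  op4 P1: store L1 := 3 → I/M on L1; bus (none); mem=60
  op5 P1: store L2 := 98 → I/M on L2; bus (none); mem=20
  op6 P1: store L1 := 16 → I/M on L1; bus (none); mem=60
  op7 P0: load  L0 → S/S on L0; bus BusRd; mem=60
  op8 P1: load  L3 → I/E on L3; bus BusRd; mem=70
  op9 P1: store L0 := 40 → I/M on L0; bus BusUpgr; mem=60
  op10 P1: load  L3 → I/E on L3; bus (none); mem=70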